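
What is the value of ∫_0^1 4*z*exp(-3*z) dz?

4/9 - 16*exp(-3)/9

Integrate by parts once (u = z, dv = 4*exp(-3*z) dz).
An antiderivative is F(z) = (-12*z - 4)*exp(-3*z)/9.
Then F(1) - F(0) = (-16*exp(-3)/9) - (-4/9) = 4/9 - 16*exp(-3)/9.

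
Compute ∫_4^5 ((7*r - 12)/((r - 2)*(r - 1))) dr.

-3*log(3) + 8*log(2)

Factor the denominator: r**2 - 3*r + 2 = (r - 1)(r - 2).
Partial fractions: (7*r - 12)/((r - 2)*(r - 1)) = 5/(r - 1) + 2/(r - 2).
An antiderivative is F(r) = 2*log(r - 2) + 5*log(r - 1).
Then F(5) - F(4) = (2*log(3) + 10*log(2)) - (2*log(2) + 5*log(3)) = -3*log(3) + 8*log(2).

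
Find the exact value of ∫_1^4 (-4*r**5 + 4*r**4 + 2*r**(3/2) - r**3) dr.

-39011/20

By the power rule, an antiderivative is F(r) = -2*r**6/3 + 4*r**(5/2)/5 + 4*r**5/5 - r**4/4.
Then F(4) - F(1) = (-29248/15) - (41/60) = -39011/20.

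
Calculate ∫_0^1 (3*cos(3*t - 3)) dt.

sin(3)

Let u = 3*t - 3, so du = 3 dt. When t = 0, u = -3; when t = 1, u = 0.
The integral becomes ∫ cos(u) du from -3 to 0, with antiderivative sin(u).
Back in t: F(t) = sin(3*t - 3).
Then F(1) - F(0) = (0) - (-sin(3)) = sin(3).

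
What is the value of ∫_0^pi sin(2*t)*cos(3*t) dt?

-4/5

Use the identity sin(2*t)cos(3*t) = [sin(5*t) + sin(-t)]/2.
An antiderivative is F(t) = cos(t)/2 - cos(5*t)/10.
Then F(pi) - F(0) = (-2/5) - (2/5) = -4/5.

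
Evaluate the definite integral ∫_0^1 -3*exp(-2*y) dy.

-3/2 + 3*exp(-2)/2

An antiderivative is F(y) = 3*exp(-2*y)/2.
Then F(1) - F(0) = (3*exp(-2)/2) - (3/2) = -3/2 + 3*exp(-2)/2.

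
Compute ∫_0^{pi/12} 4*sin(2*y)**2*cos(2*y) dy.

Let u = sin(2*y), so du = 2*cos(2*y) dy. When y = 0, u = 0; when y = pi/12, u = 1/2.
The integral becomes 2·∫ u**2 du from 0 to 1/2, with antiderivative 2*u**3/3.
Back in y: F(y) = 2*sin(2*y)**3/3.
Then F(pi/12) - F(0) = (1/12) - (0) = 1/12.

1/12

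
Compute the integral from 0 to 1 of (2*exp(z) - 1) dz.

-3 + 2*E

An antiderivative is F(z) = -z + 2*exp(z).
Then F(1) - F(0) = (-1 + 2*E) - (2) = -3 + 2*E.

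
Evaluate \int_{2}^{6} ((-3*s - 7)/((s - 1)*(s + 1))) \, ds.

-5*log(5) - 2*log(3) + 2*log(7)

Factor the denominator: s**2 - 1 = (s + 1)(s - 1).
Partial fractions: (-3*s - 7)/((s - 1)*(s + 1)) = 2/(s + 1) - 5/(s - 1).
An antiderivative is F(s) = -5*log(s - 1) + 2*log(s + 1).
Then F(6) - F(2) = (-5*log(5) + 2*log(7)) - (log(9)) = -5*log(5) - 2*log(3) + 2*log(7).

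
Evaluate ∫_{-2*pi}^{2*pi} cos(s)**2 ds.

Use the identity cos^2(s) = (1 + cos(2*s))/2.
An antiderivative is F(s) = s/2 + sin(2*s)/4.
Then F(2*pi) - F(-2*pi) = (pi) - (-pi) = 2*pi.

2*pi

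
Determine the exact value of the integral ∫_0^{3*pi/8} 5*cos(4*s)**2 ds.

Use the identity cos^2(4*s) = (1 + cos(8*s))/2.
An antiderivative is F(s) = 5*s/2 + 5*sin(8*s)/16.
Then F(3*pi/8) - F(0) = (15*pi/16) - (0) = 15*pi/16.

15*pi/16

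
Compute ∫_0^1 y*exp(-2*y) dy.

(-3 + exp(2))*exp(-2)/4

Integrate by parts once (u = y, dv = exp(-2*y) dy).
An antiderivative is F(y) = (-2*y - 1)*exp(-2*y)/4.
Then F(1) - F(0) = (-3*exp(-2)/4) - (-1/4) = (-3 + exp(2))*exp(-2)/4.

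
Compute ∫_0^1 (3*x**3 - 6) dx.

By the power rule, an antiderivative is F(x) = 3*x**4/4 - 6*x.
Then F(1) - F(0) = (-21/4) - (0) = -21/4.

-21/4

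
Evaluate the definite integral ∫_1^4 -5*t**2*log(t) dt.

Integrate by parts once (u = ln t, dv = -5*t**2 dt).
An antiderivative is F(t) = -5*t**3*(3*log(t) - 1)/9.
Then F(4) - F(1) = (320/9 - 640*log(2)/3) - (5/9) = 35 - 640*log(2)/3.

35 - 640*log(2)/3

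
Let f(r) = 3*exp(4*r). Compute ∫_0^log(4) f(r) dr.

Let u = exp(r), so du = exp(r) dr. When r = 0, u = 1; when r = log(4), u = 4.
The integral becomes 3·∫ u**3 du from 1 to 4, with antiderivative 3*u**4/4.
Back in r: F(r) = 3*exp(4*r)/4.
Then F(log(4)) - F(0) = (192) - (3/4) = 765/4.

765/4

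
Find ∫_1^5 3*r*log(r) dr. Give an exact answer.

Integrate by parts once (u = ln r, dv = 3*r dr).
An antiderivative is F(r) = 3*r**2*(2*log(r) - 1)/4.
Then F(5) - F(1) = (-75/4 + 75*log(5)/2) - (-3/4) = -18 + 75*log(5)/2.

-18 + 75*log(5)/2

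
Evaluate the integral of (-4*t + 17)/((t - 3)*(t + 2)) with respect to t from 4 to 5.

-5*log(7) + 6*log(2) + 5*log(3)

Factor the denominator: t**2 - t - 6 = (t + 2)(t - 3).
Partial fractions: (-4*t + 17)/((t - 3)*(t + 2)) = -5/(t + 2) + 1/(t - 3).
An antiderivative is F(t) = log(t - 3) - 5*log(t + 2).
Then F(5) - F(4) = (-5*log(7) + log(2)) - (-5*log(3) - 5*log(2)) = -5*log(7) + 6*log(2) + 5*log(3).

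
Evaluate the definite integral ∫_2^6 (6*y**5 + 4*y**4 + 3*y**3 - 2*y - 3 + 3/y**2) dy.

By the power rule, an antiderivative is F(y) = y**6 + 4*y**5/5 + 3*y**4/4 - y**2 - 3*y - 3/y.
Then F(6) - F(2) = (537943/10) - (901/10) = 268521/5.

268521/5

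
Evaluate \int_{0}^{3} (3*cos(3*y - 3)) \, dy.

Let u = 3*y - 3, so du = 3 dy. When y = 0, u = -3; when y = 3, u = 6.
The integral becomes ∫ cos(u) du from -3 to 6, with antiderivative sin(u).
Back in y: F(y) = sin(3*y - 3).
Then F(3) - F(0) = (sin(6)) - (-sin(3)) = sin(6) + sin(3).

sin(6) + sin(3)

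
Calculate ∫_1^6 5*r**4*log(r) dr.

Integrate by parts once (u = ln r, dv = 5*r**4 dr).
An antiderivative is F(r) = r**5*(5*log(r) - 1)/5.
Then F(6) - F(1) = (-7776/5 + 7776*log(2) + 7776*log(3)) - (-1/5) = -1555 + 7776*log(2) + 7776*log(3).

-1555 + 7776*log(2) + 7776*log(3)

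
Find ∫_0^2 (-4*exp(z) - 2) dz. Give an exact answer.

-4*exp(2)

An antiderivative is F(z) = -2*z - 4*exp(z).
Then F(2) - F(0) = (-4*exp(2) - 4) - (-4) = -4*exp(2).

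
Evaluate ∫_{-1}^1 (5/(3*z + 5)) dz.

An antiderivative is F(z) = 5*log(3*z + 5)/3.
Then F(1) - F(-1) = (log(32)) - (5*log(2)/3) = 10*log(2)/3.

10*log(2)/3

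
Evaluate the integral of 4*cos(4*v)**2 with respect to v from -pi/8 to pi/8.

Use the identity cos^2(4*v) = (1 + cos(8*v))/2.
An antiderivative is F(v) = 2*v + sin(8*v)/4.
Then F(pi/8) - F(-pi/8) = (pi/4) - (-pi/4) = pi/2.

pi/2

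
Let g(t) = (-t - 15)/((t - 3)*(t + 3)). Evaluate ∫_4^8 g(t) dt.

Factor the denominator: t**2 - 9 = (t + 3)(t - 3).
Partial fractions: (-t - 15)/((t - 3)*(t + 3)) = 2/(t + 3) - 3/(t - 3).
An antiderivative is F(t) = -3*log(t - 3) + 2*log(t + 3).
Then F(8) - F(4) = (-3*log(5) + 2*log(11)) - (log(49)) = -3*log(5) - 2*log(7) + 2*log(11).

-3*log(5) - 2*log(7) + 2*log(11)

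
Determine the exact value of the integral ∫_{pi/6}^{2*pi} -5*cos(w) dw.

An antiderivative is F(w) = -5*sin(w).
Then F(2*pi) - F(pi/6) = (0) - (-5/2) = 5/2.

5/2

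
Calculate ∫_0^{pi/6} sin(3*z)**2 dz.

Use the identity sin^2(3*z) = (1 - cos(6*z))/2.
An antiderivative is F(z) = z/2 - sin(6*z)/12.
Then F(pi/6) - F(0) = (pi/12) - (0) = pi/12.

pi/12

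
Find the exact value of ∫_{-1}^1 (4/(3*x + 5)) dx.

An antiderivative is F(x) = 4*log(3*x + 5)/3.
Then F(1) - F(-1) = (log(16)) - (4*log(2)/3) = 8*log(2)/3.

8*log(2)/3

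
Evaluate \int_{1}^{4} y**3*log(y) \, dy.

Integrate by parts once (u = ln y, dv = y**3 dy).
An antiderivative is F(y) = y**4*(4*log(y) - 1)/16.
Then F(4) - F(1) = (-16 + 128*log(2)) - (-1/16) = -255/16 + 128*log(2).

-255/16 + 128*log(2)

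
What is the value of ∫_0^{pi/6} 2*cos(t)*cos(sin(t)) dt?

Let u = sin(t), so du = cos(t) dt. When t = 0, u = 0; when t = pi/6, u = 1/2.
The integral becomes 2·∫ cos(u) du from 0 to 1/2, with antiderivative 2*sin(u).
Back in t: F(t) = 2*sin(sin(t)).
Then F(pi/6) - F(0) = (2*sin(1/2)) - (0) = 2*sin(1/2).

2*sin(1/2)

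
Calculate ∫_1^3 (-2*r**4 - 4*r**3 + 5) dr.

By the power rule, an antiderivative is F(r) = -2*r**5/5 - r**4 + 5*r.
Then F(3) - F(1) = (-816/5) - (18/5) = -834/5.

-834/5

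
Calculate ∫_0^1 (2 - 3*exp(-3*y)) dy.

exp(-3) + 1

An antiderivative is F(y) = 2*y + exp(-3*y).
Then F(1) - F(0) = (exp(-3) + 2) - (1) = exp(-3) + 1.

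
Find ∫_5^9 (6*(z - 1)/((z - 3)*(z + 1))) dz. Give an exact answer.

Factor the denominator: z**2 - 2*z - 3 = (z + 1)(z - 3).
Partial fractions: 6*(z - 1)/((z - 3)*(z + 1)) = 3/(z + 1) + 3/(z - 3).
An antiderivative is F(z) = 3*log(z - 3) + 3*log(z + 1).
Then F(9) - F(5) = (3*log(3) + 6*log(2) + 3*log(5)) - (3*log(3) + 6*log(2)) = 3*log(5).

3*log(5)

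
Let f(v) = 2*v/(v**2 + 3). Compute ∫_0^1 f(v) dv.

log(4/3)

Let u = v**2 + 3, so du = 2*v dv. When v = 0, u = 3; when v = 1, u = 4.
The integral becomes ∫ 1/u du from 3 to 4, with antiderivative log(u).
Back in v: F(v) = log(v**2 + 3).
Then F(1) - F(0) = (log(4)) - (log(3)) = log(4/3).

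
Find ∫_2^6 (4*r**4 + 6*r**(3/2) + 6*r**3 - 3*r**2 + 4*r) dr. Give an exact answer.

-48*sqrt(2)/5 + 432*sqrt(6)/5 + 39856/5

By the power rule, an antiderivative is F(r) = 12*r**(5/2)/5 + 4*r**5/5 + 3*r**4/2 - r**3 + 2*r**2.
Then F(6) - F(2) = (432*sqrt(6)/5 + 40104/5) - (48*sqrt(2)/5 + 248/5) = -48*sqrt(2)/5 + 432*sqrt(6)/5 + 39856/5.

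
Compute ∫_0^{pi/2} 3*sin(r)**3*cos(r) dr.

Let u = sin(r), so du = cos(r) dr. When r = 0, u = 0; when r = pi/2, u = 1.
The integral becomes 3·∫ u**3 du from 0 to 1, with antiderivative 3*u**4/4.
Back in r: F(r) = 3*sin(r)**4/4.
Then F(pi/2) - F(0) = (3/4) - (0) = 3/4.

3/4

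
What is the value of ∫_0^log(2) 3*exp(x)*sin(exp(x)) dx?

-3*cos(2) + 3*cos(1)

Let u = exp(x), so du = exp(x) dx. When x = 0, u = 1; when x = log(2), u = 2.
The integral becomes 3·∫ sin(u) du from 1 to 2, with antiderivative -3*cos(u).
Back in x: F(x) = -3*cos(exp(x)).
Then F(log(2)) - F(0) = (-3*cos(2)) - (-3*cos(1)) = -3*cos(2) + 3*cos(1).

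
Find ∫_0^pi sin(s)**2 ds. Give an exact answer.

Use the identity sin^2(s) = (1 - cos(2*s))/2.
An antiderivative is F(s) = s/2 - sin(2*s)/4.
Then F(pi) - F(0) = (pi/2) - (0) = pi/2.

pi/2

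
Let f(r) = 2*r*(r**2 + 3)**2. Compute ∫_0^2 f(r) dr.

Let u = r**2 + 3, so du = 2*r dr. When r = 0, u = 3; when r = 2, u = 7.
The integral becomes ∫ u**2 du from 3 to 7, with antiderivative u**3/3.
Back in r: F(r) = (r**2 + 3)**3/3.
Then F(2) - F(0) = (343/3) - (9) = 316/3.

316/3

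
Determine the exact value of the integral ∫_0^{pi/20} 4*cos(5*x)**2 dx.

Use the identity cos^2(5*x) = (1 + cos(10*x))/2.
An antiderivative is F(x) = 2*x + sin(10*x)/5.
Then F(pi/20) - F(0) = (1/5 + pi/10) - (0) = 1/5 + pi/10.

1/5 + pi/10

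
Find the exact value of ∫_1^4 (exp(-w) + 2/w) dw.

An antiderivative is F(w) = 2*log(w) - exp(-w).
Then F(4) - F(1) = (-exp(-4) + 4*log(2)) - (-exp(-1)) = -exp(-4) + exp(-1) + 4*log(2).

-exp(-4) + exp(-1) + 4*log(2)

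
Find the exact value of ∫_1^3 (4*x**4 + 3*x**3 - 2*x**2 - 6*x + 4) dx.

By the power rule, an antiderivative is F(x) = 4*x**5/5 + 3*x**4/4 - 2*x**3/3 - 3*x**2 + 4*x.
Then F(3) - F(1) = (4443/20) - (113/60) = 3304/15.

3304/15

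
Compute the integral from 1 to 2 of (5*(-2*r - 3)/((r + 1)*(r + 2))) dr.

-log(32)

Factor the denominator: r**2 + 3*r + 2 = (r + 2)(r + 1).
Partial fractions: 5*(-2*r - 3)/((r + 1)*(r + 2)) = -5/(r + 2) - 5/(r + 1).
An antiderivative is F(r) = -5*log(r + 1) - 5*log(r + 2).
Then F(2) - F(1) = (-10*log(2) - 5*log(3)) - (-5*log(3) - 5*log(2)) = -log(32).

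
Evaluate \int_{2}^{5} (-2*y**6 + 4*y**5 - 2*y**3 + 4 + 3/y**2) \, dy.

By the power rule, an antiderivative is F(y) = -2*y**7/7 + 2*y**6/3 - y**4/2 + 4*y - 3/y.
Then F(5) - F(2) = (-2561551/210) - (193/42) = -427086/35.

-427086/35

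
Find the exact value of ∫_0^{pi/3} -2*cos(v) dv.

An antiderivative is F(v) = -2*sin(v).
Then F(pi/3) - F(0) = (-sqrt(3)) - (0) = -sqrt(3).

-sqrt(3)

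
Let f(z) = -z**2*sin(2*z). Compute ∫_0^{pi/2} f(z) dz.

1/2 - pi**2/8

Integrate by parts twice (u = z^2, dv = -sin(2*z) dz).
An antiderivative is F(z) = z**2*cos(2*z)/2 - z*sin(2*z)/2 - cos(2*z)/4.
Then F(pi/2) - F(0) = (1/4 - pi**2/8) - (-1/4) = 1/2 - pi**2/8.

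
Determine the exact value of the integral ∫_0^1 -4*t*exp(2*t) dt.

-exp(2) - 1

Integrate by parts once (u = t, dv = -4*exp(2*t) dt).
An antiderivative is F(t) = (-2*t + 1)*exp(2*t).
Then F(1) - F(0) = (-exp(2)) - (1) = -exp(2) - 1.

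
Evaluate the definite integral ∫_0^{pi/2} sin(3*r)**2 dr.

Use the identity sin^2(3*r) = (1 - cos(6*r))/2.
An antiderivative is F(r) = r/2 - sin(6*r)/12.
Then F(pi/2) - F(0) = (pi/4) - (0) = pi/4.

pi/4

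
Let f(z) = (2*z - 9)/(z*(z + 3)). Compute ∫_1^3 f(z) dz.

log(9/32)

Factor the denominator: z**2 + 3*z = (z + 3)z.
Partial fractions: (2*z - 9)/(z*(z + 3)) = 5/(z + 3) - 3/z.
An antiderivative is F(z) = -3*log(z) + 5*log(z + 3).
Then F(3) - F(1) = (2*log(3) + 5*log(2)) - (10*log(2)) = log(9/32).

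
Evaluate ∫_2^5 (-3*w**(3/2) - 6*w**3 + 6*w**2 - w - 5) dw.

-705 - 30*sqrt(5) + 24*sqrt(2)/5

By the power rule, an antiderivative is F(w) = -6*w**(5/2)/5 - 3*w**4/2 + 2*w**3 - w**2/2 - 5*w.
Then F(5) - F(2) = (-725 - 30*sqrt(5)) - (-20 - 24*sqrt(2)/5) = -705 - 30*sqrt(5) + 24*sqrt(2)/5.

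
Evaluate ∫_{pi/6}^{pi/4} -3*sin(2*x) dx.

An antiderivative is F(x) = 3*cos(2*x)/2.
Then F(pi/4) - F(pi/6) = (0) - (3/4) = -3/4.

-3/4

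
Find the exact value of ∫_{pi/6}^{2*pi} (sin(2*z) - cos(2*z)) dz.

-1/4 + sqrt(3)/4

An antiderivative is F(z) = -sin(2*z)/2 - cos(2*z)/2.
Then F(2*pi) - F(pi/6) = (-1/2) - (-sqrt(3)/4 - 1/4) = -1/4 + sqrt(3)/4.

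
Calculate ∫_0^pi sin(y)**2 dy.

pi/2

Use the identity sin^2(y) = (1 - cos(2*y))/2.
An antiderivative is F(y) = y/2 - sin(2*y)/4.
Then F(pi) - F(0) = (pi/2) - (0) = pi/2.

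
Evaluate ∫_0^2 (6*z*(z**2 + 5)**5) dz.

Let u = z**2 + 5, so du = 2*z dz. When z = 0, u = 5; when z = 2, u = 9.
The integral becomes 3·∫ u**5 du from 5 to 9, with antiderivative u**6/2.
Back in z: F(z) = (z**2 + 5)**6/2.
Then F(2) - F(0) = (531441/2) - (15625/2) = 257908.

257908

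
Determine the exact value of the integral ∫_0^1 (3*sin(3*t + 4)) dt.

Let u = 3*t + 4, so du = 3 dt. When t = 0, u = 4; when t = 1, u = 7.
The integral becomes ∫ sin(u) du from 4 to 7, with antiderivative -cos(u).
Back in t: F(t) = -cos(3*t + 4).
Then F(1) - F(0) = (-cos(7)) - (-cos(4)) = -cos(7) + cos(4).

-cos(7) + cos(4)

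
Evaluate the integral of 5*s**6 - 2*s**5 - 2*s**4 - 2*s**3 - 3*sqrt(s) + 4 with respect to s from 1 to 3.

125156/105 - 6*sqrt(3)

By the power rule, an antiderivative is F(s) = 5*s**7/7 - s**6/3 - 2*s**5/5 - s**4/2 - 2*s**(3/2) + 4*s.
Then F(3) - F(1) = (83541/70 - 6*sqrt(3)) - (311/210) = 125156/105 - 6*sqrt(3).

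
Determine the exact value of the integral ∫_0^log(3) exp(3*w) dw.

Let u = exp(w), so du = exp(w) dw. When w = 0, u = 1; when w = log(3), u = 3.
The integral becomes ∫ u**2 du from 1 to 3, with antiderivative u**3/3.
Back in w: F(w) = exp(3*w)/3.
Then F(log(3)) - F(0) = (9) - (1/3) = 26/3.

26/3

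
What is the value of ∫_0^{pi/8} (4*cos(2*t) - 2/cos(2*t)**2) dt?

-1 + sqrt(2)

An antiderivative is F(t) = 2*sin(2*t) - tan(2*t).
Then F(pi/8) - F(0) = (-1 + sqrt(2)) - (0) = -1 + sqrt(2).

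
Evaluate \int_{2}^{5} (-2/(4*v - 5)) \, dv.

An antiderivative is F(v) = -log(4*v - 5)/2.
Then F(5) - F(2) = (-log(15)/2) - (-log(3)/2) = -log(15)/2 + log(3)/2.

-log(15)/2 + log(3)/2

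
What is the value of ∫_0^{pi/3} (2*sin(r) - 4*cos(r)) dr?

1 - 2*sqrt(3)

An antiderivative is F(r) = -4*sin(r) - 2*cos(r).
Then F(pi/3) - F(0) = (-2*sqrt(3) - 1) - (-2) = 1 - 2*sqrt(3).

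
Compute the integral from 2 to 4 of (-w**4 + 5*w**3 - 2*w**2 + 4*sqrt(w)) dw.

By the power rule, an antiderivative is F(w) = -w**5/5 + 5*w**4/4 + 8*w**(3/2)/3 - 2*w**3/3.
Then F(4) - F(2) = (1408/15) - (16*sqrt(2)/3 + 124/15) = 428/5 - 16*sqrt(2)/3.

428/5 - 16*sqrt(2)/3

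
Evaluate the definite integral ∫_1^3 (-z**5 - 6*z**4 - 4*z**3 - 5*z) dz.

-7676/15

By the power rule, an antiderivative is F(z) = -z**6/6 - 6*z**5/5 - z**4 - 5*z**2/2.
Then F(3) - F(1) = (-2583/5) - (-73/15) = -7676/15.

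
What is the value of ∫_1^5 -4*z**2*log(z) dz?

496/9 - 500*log(5)/3

Integrate by parts once (u = ln z, dv = -4*z**2 dz).
An antiderivative is F(z) = -4*z**3*(3*log(z) - 1)/9.
Then F(5) - F(1) = (500/9 - 500*log(5)/3) - (4/9) = 496/9 - 500*log(5)/3.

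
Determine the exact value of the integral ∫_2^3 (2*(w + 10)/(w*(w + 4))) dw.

Factor the denominator: w**2 + 4*w = (w + 4)w.
Partial fractions: 2*(w + 10)/(w*(w + 4)) = -3/(w + 4) + 5/w.
An antiderivative is F(w) = 5*log(w) - 3*log(w + 4).
Then F(3) - F(2) = (-3*log(7) + 5*log(3)) - (log(4/27)) = -3*log(7) - 2*log(2) + 8*log(3).

-3*log(7) - 2*log(2) + 8*log(3)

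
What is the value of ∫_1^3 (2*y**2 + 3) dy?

70/3

By the power rule, an antiderivative is F(y) = 2*y**3/3 + 3*y.
Then F(3) - F(1) = (27) - (11/3) = 70/3.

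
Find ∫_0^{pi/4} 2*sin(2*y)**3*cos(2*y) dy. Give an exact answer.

Let u = sin(2*y), so du = 2*cos(2*y) dy. When y = 0, u = 0; when y = pi/4, u = 1.
The integral becomes ∫ u**3 du from 0 to 1, with antiderivative u**4/4.
Back in y: F(y) = sin(2*y)**4/4.
Then F(pi/4) - F(0) = (1/4) - (0) = 1/4.

1/4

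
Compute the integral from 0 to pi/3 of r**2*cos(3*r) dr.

-2*pi/27

Integrate by parts twice (u = r^2, dv = cos(3*r) dr).
An antiderivative is F(r) = r**2*sin(3*r)/3 + 2*r*cos(3*r)/9 - 2*sin(3*r)/27.
Then F(pi/3) - F(0) = (-2*pi/27) - (0) = -2*pi/27.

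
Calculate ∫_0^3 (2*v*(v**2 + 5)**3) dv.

37791/4

Let u = v**2 + 5, so du = 2*v dv. When v = 0, u = 5; when v = 3, u = 14.
The integral becomes ∫ u**3 du from 5 to 14, with antiderivative u**4/4.
Back in v: F(v) = (v**2 + 5)**4/4.
Then F(3) - F(0) = (9604) - (625/4) = 37791/4.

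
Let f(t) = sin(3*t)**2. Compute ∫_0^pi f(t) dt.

Use the identity sin^2(3*t) = (1 - cos(6*t))/2.
An antiderivative is F(t) = t/2 - sin(6*t)/12.
Then F(pi) - F(0) = (pi/2) - (0) = pi/2.

pi/2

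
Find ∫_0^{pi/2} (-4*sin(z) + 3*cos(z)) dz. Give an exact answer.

An antiderivative is F(z) = 3*sin(z) + 4*cos(z).
Then F(pi/2) - F(0) = (3) - (4) = -1.

-1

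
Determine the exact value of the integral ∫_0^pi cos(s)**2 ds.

Use the identity cos^2(s) = (1 + cos(2*s))/2.
An antiderivative is F(s) = s/2 + sin(2*s)/4.
Then F(pi) - F(0) = (pi/2) - (0) = pi/2.

pi/2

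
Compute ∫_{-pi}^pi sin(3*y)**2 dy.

pi

Use the identity sin^2(3*y) = (1 - cos(6*y))/2.
An antiderivative is F(y) = y/2 - sin(6*y)/12.
Then F(pi) - F(-pi) = (pi/2) - (-pi/2) = pi.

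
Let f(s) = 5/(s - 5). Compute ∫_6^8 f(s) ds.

An antiderivative is F(s) = 5*log(s - 5).
Then F(8) - F(6) = (5*log(3)) - (0) = 5*log(3).

5*log(3)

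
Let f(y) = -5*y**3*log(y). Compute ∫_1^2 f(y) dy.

75/16 - 20*log(2)

Integrate by parts once (u = ln y, dv = -5*y**3 dy).
An antiderivative is F(y) = -5*y**4*(4*log(y) - 1)/16.
Then F(2) - F(1) = (5 - 20*log(2)) - (5/16) = 75/16 - 20*log(2).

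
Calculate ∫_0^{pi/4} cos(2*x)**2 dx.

pi/8

Use the identity cos^2(2*x) = (1 + cos(4*x))/2.
An antiderivative is F(x) = x/2 + sin(4*x)/8.
Then F(pi/4) - F(0) = (pi/8) - (0) = pi/8.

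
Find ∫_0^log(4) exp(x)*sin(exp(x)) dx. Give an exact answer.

Let u = exp(x), so du = exp(x) dx. When x = 0, u = 1; when x = log(4), u = 4.
The integral becomes ∫ sin(u) du from 1 to 4, with antiderivative -cos(u).
Back in x: F(x) = -cos(exp(x)).
Then F(log(4)) - F(0) = (-cos(4)) - (-cos(1)) = cos(1) - cos(4).

cos(1) - cos(4)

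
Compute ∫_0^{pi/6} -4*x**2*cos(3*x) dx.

Integrate by parts twice (u = x^2, dv = -4*cos(3*x) dx).
An antiderivative is F(x) = -4*x**2*sin(3*x)/3 - 8*x*cos(3*x)/9 + 8*sin(3*x)/27.
Then F(pi/6) - F(0) = (8/27 - pi**2/27) - (0) = 8/27 - pi**2/27.

8/27 - pi**2/27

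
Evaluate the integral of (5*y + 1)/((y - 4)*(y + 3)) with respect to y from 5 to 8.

2*log(11)

Factor the denominator: y**2 - y - 12 = (y + 3)(y - 4).
Partial fractions: (5*y + 1)/((y - 4)*(y + 3)) = 2/(y + 3) + 3/(y - 4).
An antiderivative is F(y) = 3*log(y - 4) + 2*log(y + 3).
Then F(8) - F(5) = (6*log(2) + 2*log(11)) - (log(64)) = 2*log(11).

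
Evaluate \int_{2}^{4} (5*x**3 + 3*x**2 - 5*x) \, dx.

By the power rule, an antiderivative is F(x) = 5*x**4/4 + x**3 - 5*x**2/2.
Then F(4) - F(2) = (344) - (18) = 326.

326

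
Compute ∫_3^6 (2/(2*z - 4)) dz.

log(4)

An antiderivative is F(z) = log(2*z - 4).
Then F(6) - F(3) = (log(8)) - (log(2)) = log(4).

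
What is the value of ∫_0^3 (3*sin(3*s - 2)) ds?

Let u = 3*s - 2, so du = 3 ds. When s = 0, u = -2; when s = 3, u = 7.
The integral becomes ∫ sin(u) du from -2 to 7, with antiderivative -cos(u).
Back in s: F(s) = -cos(3*s - 2).
Then F(3) - F(0) = (-cos(7)) - (-cos(2)) = -cos(7) + cos(2).

-cos(7) + cos(2)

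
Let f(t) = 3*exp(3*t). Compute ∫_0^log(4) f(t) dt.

63

Let u = exp(t), so du = exp(t) dt. When t = 0, u = 1; when t = log(4), u = 4.
The integral becomes 3·∫ u**2 du from 1 to 4, with antiderivative u**3.
Back in t: F(t) = exp(3*t).
Then F(log(4)) - F(0) = (64) - (1) = 63.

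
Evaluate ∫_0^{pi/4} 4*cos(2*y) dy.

An antiderivative is F(y) = 2*sin(2*y).
Then F(pi/4) - F(0) = (2) - (0) = 2.

2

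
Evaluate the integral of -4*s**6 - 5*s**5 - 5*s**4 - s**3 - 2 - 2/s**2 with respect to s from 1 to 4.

-388317/28

By the power rule, an antiderivative is F(s) = -4*s**7/7 - 5*s**6/6 - s**5 - s**4/4 - 2*s + 2/s.
Then F(4) - F(1) = (-582587/42) - (-223/84) = -388317/28.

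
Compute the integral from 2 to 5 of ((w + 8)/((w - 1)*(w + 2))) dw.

Factor the denominator: w**2 + w - 2 = (w + 2)(w - 1).
Partial fractions: (w + 8)/((w - 1)*(w + 2)) = -2/(w + 2) + 3/(w - 1).
An antiderivative is F(w) = 3*log(w - 1) - 2*log(w + 2).
Then F(5) - F(2) = (log(64/49)) - (-log(16)) = -2*log(7) + 10*log(2).

-2*log(7) + 10*log(2)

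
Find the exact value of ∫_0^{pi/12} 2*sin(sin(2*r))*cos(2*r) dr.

1 - cos(1/2)

Let u = sin(2*r), so du = 2*cos(2*r) dr. When r = 0, u = 0; when r = pi/12, u = 1/2.
The integral becomes ∫ sin(u) du from 0 to 1/2, with antiderivative -cos(u).
Back in r: F(r) = -cos(sin(2*r)).
Then F(pi/12) - F(0) = (-cos(1/2)) - (-1) = 1 - cos(1/2).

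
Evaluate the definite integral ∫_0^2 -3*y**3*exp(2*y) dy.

Integrate by parts 3 times (u = y^3, dv = -3*exp(2*y) dy).
An antiderivative is F(y) = (-12*y**3 + 18*y**2 - 18*y + 9)*exp(2*y)/8.
Then F(2) - F(0) = (-51*exp(4)/8) - (9/8) = -51*exp(4)/8 - 9/8.

-51*exp(4)/8 - 9/8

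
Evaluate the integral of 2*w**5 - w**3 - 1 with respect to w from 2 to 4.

1282

By the power rule, an antiderivative is F(w) = w**6/3 - w**4/4 - w.
Then F(4) - F(2) = (3892/3) - (46/3) = 1282.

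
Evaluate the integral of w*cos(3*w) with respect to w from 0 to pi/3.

Integrate by parts once (u = w, dv = cos(3*w) dw).
An antiderivative is F(w) = w*sin(3*w)/3 + cos(3*w)/9.
Then F(pi/3) - F(0) = (-1/9) - (1/9) = -2/9.

-2/9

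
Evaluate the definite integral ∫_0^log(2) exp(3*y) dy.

7/3

Let u = exp(y), so du = exp(y) dy. When y = 0, u = 1; when y = log(2), u = 2.
The integral becomes ∫ u**2 du from 1 to 2, with antiderivative u**3/3.
Back in y: F(y) = exp(3*y)/3.
Then F(log(2)) - F(0) = (8/3) - (1/3) = 7/3.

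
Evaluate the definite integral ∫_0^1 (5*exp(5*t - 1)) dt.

-(1 - exp(5))*exp(-1)

Let u = 5*t - 1, so du = 5 dt. When t = 0, u = -1; when t = 1, u = 4.
The integral becomes ∫ exp(u) du from -1 to 4, with antiderivative exp(u).
Back in t: F(t) = exp(5*t - 1).
Then F(1) - F(0) = (exp(4)) - (exp(-1)) = -(1 - exp(5))*exp(-1).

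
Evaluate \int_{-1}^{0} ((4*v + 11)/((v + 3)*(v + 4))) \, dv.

-6*log(3) + 11*log(2)

Factor the denominator: v**2 + 7*v + 12 = (v + 4)(v + 3).
Partial fractions: (4*v + 11)/((v + 3)*(v + 4)) = 5/(v + 4) - 1/(v + 3).
An antiderivative is F(v) = -log(v + 3) + 5*log(v + 4).
Then F(0) - F(-1) = (-log(3) + 10*log(2)) - (-log(2) + 5*log(3)) = -6*log(3) + 11*log(2).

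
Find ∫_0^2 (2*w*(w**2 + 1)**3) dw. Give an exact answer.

156

Let u = w**2 + 1, so du = 2*w dw. When w = 0, u = 1; when w = 2, u = 5.
The integral becomes ∫ u**3 du from 1 to 5, with antiderivative u**4/4.
Back in w: F(w) = (w**2 + 1)**4/4.
Then F(2) - F(0) = (625/4) - (1/4) = 156.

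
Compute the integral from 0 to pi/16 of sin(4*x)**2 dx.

-1/16 + pi/32

Use the identity sin^2(4*x) = (1 - cos(8*x))/2.
An antiderivative is F(x) = x/2 - sin(8*x)/16.
Then F(pi/16) - F(0) = (-1/16 + pi/32) - (0) = -1/16 + pi/32.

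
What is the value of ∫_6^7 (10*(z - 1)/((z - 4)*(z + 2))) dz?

Factor the denominator: z**2 - 2*z - 8 = (z + 2)(z - 4).
Partial fractions: 10*(z - 1)/((z - 4)*(z + 2)) = 5/(z + 2) + 5/(z - 4).
An antiderivative is F(z) = 5*log(z - 4) + 5*log(z + 2).
Then F(7) - F(6) = (15*log(3)) - (20*log(2)) = -20*log(2) + 15*log(3).

-20*log(2) + 15*log(3)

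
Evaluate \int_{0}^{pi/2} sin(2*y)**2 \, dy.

pi/4

Use the identity sin^2(2*y) = (1 - cos(4*y))/2.
An antiderivative is F(y) = y/2 - sin(4*y)/8.
Then F(pi/2) - F(0) = (pi/4) - (0) = pi/4.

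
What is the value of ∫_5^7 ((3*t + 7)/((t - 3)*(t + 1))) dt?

Factor the denominator: t**2 - 2*t - 3 = (t + 1)(t - 3).
Partial fractions: (3*t + 7)/((t - 3)*(t + 1)) = -1/(t + 1) + 4/(t - 3).
An antiderivative is F(t) = 4*log(t - 3) - log(t + 1).
Then F(7) - F(5) = (log(32)) - (log(8/3)) = log(12).

log(12)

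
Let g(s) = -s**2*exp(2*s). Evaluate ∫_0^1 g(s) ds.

Integrate by parts twice (u = s^2, dv = -exp(2*s) ds).
An antiderivative is F(s) = (-2*s**2 + 2*s - 1)*exp(2*s)/4.
Then F(1) - F(0) = (-exp(2)/4) - (-1/4) = 1/4 - exp(2)/4.

1/4 - exp(2)/4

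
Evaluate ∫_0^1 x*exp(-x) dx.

Integrate by parts once (u = x, dv = exp(-x) dx).
An antiderivative is F(x) = (-x - 1)*exp(-x).
Then F(1) - F(0) = (-2*exp(-1)) - (-1) = 1 - 2*exp(-1).

1 - 2*exp(-1)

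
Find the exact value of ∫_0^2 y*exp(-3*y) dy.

(-7 + exp(6))*exp(-6)/9

Integrate by parts once (u = y, dv = exp(-3*y) dy).
An antiderivative is F(y) = (-3*y - 1)*exp(-3*y)/9.
Then F(2) - F(0) = (-7*exp(-6)/9) - (-1/9) = (-7 + exp(6))*exp(-6)/9.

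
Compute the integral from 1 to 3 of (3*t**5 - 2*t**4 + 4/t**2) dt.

4048/15

By the power rule, an antiderivative is F(t) = t**6/2 - 2*t**5/5 - 4/t.
Then F(3) - F(1) = (7979/30) - (-39/10) = 4048/15.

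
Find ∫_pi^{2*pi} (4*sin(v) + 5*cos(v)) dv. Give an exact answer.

An antiderivative is F(v) = 5*sin(v) - 4*cos(v).
Then F(2*pi) - F(pi) = (-4) - (4) = -8.

-8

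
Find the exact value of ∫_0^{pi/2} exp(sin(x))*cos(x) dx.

-1 + E

Let u = sin(x), so du = cos(x) dx. When x = 0, u = 0; when x = pi/2, u = 1.
The integral becomes ∫ exp(u) du from 0 to 1, with antiderivative exp(u).
Back in x: F(x) = exp(sin(x)).
Then F(pi/2) - F(0) = (E) - (1) = -1 + E.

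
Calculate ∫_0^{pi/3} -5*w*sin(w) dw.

-5*sqrt(3)/2 + 5*pi/6

Integrate by parts once (u = w, dv = -5*sin(w) dw).
An antiderivative is F(w) = 5*w*cos(w) - 5*sin(w).
Then F(pi/3) - F(0) = (-5*sqrt(3)/2 + 5*pi/6) - (0) = -5*sqrt(3)/2 + 5*pi/6.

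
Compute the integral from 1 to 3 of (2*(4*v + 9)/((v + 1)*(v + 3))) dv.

2*log(2) + 3*log(3)

Factor the denominator: v**2 + 4*v + 3 = (v + 3)(v + 1).
Partial fractions: 2*(4*v + 9)/((v + 1)*(v + 3)) = 3/(v + 3) + 5/(v + 1).
An antiderivative is F(v) = 5*log(v + 1) + 3*log(v + 3).
Then F(3) - F(1) = (3*log(3) + 13*log(2)) - (11*log(2)) = 2*log(2) + 3*log(3).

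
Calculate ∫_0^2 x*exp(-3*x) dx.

(-7 + exp(6))*exp(-6)/9

Integrate by parts once (u = x, dv = exp(-3*x) dx).
An antiderivative is F(x) = (-3*x - 1)*exp(-3*x)/9.
Then F(2) - F(0) = (-7*exp(-6)/9) - (-1/9) = (-7 + exp(6))*exp(-6)/9.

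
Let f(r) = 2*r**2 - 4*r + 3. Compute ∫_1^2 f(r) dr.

By the power rule, an antiderivative is F(r) = 2*r**3/3 - 2*r**2 + 3*r.
Then F(2) - F(1) = (10/3) - (5/3) = 5/3.

5/3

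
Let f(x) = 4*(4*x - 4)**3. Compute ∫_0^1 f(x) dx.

-64

Let u = 4*x - 4, so du = 4 dx. When x = 0, u = -4; when x = 1, u = 0.
The integral becomes ∫ u**3 du from -4 to 0, with antiderivative u**4/4.
Back in x: F(x) = (4*x - 4)**4/4.
Then F(1) - F(0) = (0) - (64) = -64.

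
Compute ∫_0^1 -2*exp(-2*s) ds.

An antiderivative is F(s) = exp(-2*s).
Then F(1) - F(0) = (exp(-2)) - (1) = -1 + exp(-2).

-1 + exp(-2)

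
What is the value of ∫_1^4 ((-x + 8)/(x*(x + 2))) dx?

log(8)

Factor the denominator: x**2 + 2*x = (x + 2)x.
Partial fractions: (-x + 8)/(x*(x + 2)) = -5/(x + 2) + 4/x.
An antiderivative is F(x) = 4*log(x) - 5*log(x + 2).
Then F(4) - F(1) = (-5*log(3) + 3*log(2)) - (-5*log(3)) = log(8).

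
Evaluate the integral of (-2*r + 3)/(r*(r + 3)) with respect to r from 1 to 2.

Factor the denominator: r**2 + 3*r = (r + 3)r.
Partial fractions: (-2*r + 3)/(r*(r + 3)) = -3/(r + 3) + 1/r.
An antiderivative is F(r) = log(r) - 3*log(r + 3).
Then F(2) - F(1) = (-3*log(5) + log(2)) - (-log(64)) = -3*log(5) + 7*log(2).

-3*log(5) + 7*log(2)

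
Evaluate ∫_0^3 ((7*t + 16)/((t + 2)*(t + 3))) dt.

3*log(2) + 2*log(5)

Factor the denominator: t**2 + 5*t + 6 = (t + 3)(t + 2).
Partial fractions: (7*t + 16)/((t + 2)*(t + 3)) = 5/(t + 3) + 2/(t + 2).
An antiderivative is F(t) = 2*log(t + 2) + 5*log(t + 3).
Then F(3) - F(0) = (2*log(5) + 5*log(2) + 5*log(3)) - (2*log(2) + 5*log(3)) = 3*log(2) + 2*log(5).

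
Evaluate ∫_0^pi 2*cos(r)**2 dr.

Use the identity cos^2(r) = (1 + cos(2*r))/2.
An antiderivative is F(r) = r + sin(2*r)/2.
Then F(pi) - F(0) = (pi) - (0) = pi.

pi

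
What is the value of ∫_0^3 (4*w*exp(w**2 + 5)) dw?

-2*(1 - exp(9))*exp(5)

Let u = w**2 + 5, so du = 2*w dw. When w = 0, u = 5; when w = 3, u = 14.
The integral becomes 2·∫ exp(u) du from 5 to 14, with antiderivative 2*exp(u).
Back in w: F(w) = 2*exp(w**2 + 5).
Then F(3) - F(0) = (2*exp(14)) - (2*exp(5)) = -2*(1 - exp(9))*exp(5).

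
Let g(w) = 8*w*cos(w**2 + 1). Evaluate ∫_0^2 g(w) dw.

Let u = w**2 + 1, so du = 2*w dw. When w = 0, u = 1; when w = 2, u = 5.
The integral becomes 4·∫ cos(u) du from 1 to 5, with antiderivative 4*sin(u).
Back in w: F(w) = 4*sin(w**2 + 1).
Then F(2) - F(0) = (4*sin(5)) - (4*sin(1)) = 4*sin(5) - 4*sin(1).

4*sin(5) - 4*sin(1)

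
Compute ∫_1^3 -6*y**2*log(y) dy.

52/3 - 54*log(3)

Integrate by parts once (u = ln y, dv = -6*y**2 dy).
An antiderivative is F(y) = -2*y**3*(3*log(y) - 1)/3.
Then F(3) - F(1) = (18 - 54*log(3)) - (2/3) = 52/3 - 54*log(3).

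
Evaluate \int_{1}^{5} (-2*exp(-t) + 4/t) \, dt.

An antiderivative is F(t) = 4*log(t) + 2*exp(-t).
Then F(5) - F(1) = (2*exp(-5) + 4*log(5)) - (2*exp(-1)) = -2*exp(-1) + 2*exp(-5) + 4*log(5).

-2*exp(-1) + 2*exp(-5) + 4*log(5)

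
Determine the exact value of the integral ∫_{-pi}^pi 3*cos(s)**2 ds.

3*pi

Use the identity cos^2(s) = (1 + cos(2*s))/2.
An antiderivative is F(s) = 3*s/2 + 3*sin(2*s)/4.
Then F(pi) - F(-pi) = (3*pi/2) - (-3*pi/2) = 3*pi.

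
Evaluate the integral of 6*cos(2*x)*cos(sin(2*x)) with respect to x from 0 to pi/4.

Let u = sin(2*x), so du = 2*cos(2*x) dx. When x = 0, u = 0; when x = pi/4, u = 1.
The integral becomes 3·∫ cos(u) du from 0 to 1, with antiderivative 3*sin(u).
Back in x: F(x) = 3*sin(sin(2*x)).
Then F(pi/4) - F(0) = (3*sin(1)) - (0) = 3*sin(1).

3*sin(1)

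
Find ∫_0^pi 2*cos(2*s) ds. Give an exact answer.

An antiderivative is F(s) = sin(2*s).
Then F(pi) - F(0) = (0) - (0) = 0.

0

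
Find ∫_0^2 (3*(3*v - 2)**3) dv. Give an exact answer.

Let u = 3*v - 2, so du = 3 dv. When v = 0, u = -2; when v = 2, u = 4.
The integral becomes ∫ u**3 du from -2 to 4, with antiderivative u**4/4.
Back in v: F(v) = (3*v - 2)**4/4.
Then F(2) - F(0) = (64) - (4) = 60.

60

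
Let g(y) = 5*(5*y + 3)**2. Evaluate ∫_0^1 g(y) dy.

Let u = 5*y + 3, so du = 5 dy. When y = 0, u = 3; when y = 1, u = 8.
The integral becomes ∫ u**2 du from 3 to 8, with antiderivative u**3/3.
Back in y: F(y) = (5*y + 3)**3/3.
Then F(1) - F(0) = (512/3) - (9) = 485/3.

485/3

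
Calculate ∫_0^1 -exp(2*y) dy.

1/2 - exp(2)/2

An antiderivative is F(y) = -exp(2*y)/2.
Then F(1) - F(0) = (-exp(2)/2) - (-1/2) = 1/2 - exp(2)/2.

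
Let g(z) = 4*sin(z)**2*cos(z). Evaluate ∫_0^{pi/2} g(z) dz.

4/3

Let u = sin(z), so du = cos(z) dz. When z = 0, u = 0; when z = pi/2, u = 1.
The integral becomes 4·∫ u**2 du from 0 to 1, with antiderivative 4*u**3/3.
Back in z: F(z) = 4*sin(z)**3/3.
Then F(pi/2) - F(0) = (4/3) - (0) = 4/3.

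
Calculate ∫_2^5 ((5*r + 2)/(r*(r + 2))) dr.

-9*log(2) + log(5) + 4*log(7)

Factor the denominator: r**2 + 2*r = (r + 2)r.
Partial fractions: (5*r + 2)/(r*(r + 2)) = 4/(r + 2) + 1/r.
An antiderivative is F(r) = log(r) + 4*log(r + 2).
Then F(5) - F(2) = (log(5) + 4*log(7)) - (9*log(2)) = -9*log(2) + log(5) + 4*log(7).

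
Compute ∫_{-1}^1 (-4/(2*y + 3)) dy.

An antiderivative is F(y) = -2*log(2*y + 3).
Then F(1) - F(-1) = (-log(25)) - (0) = -log(25).

-log(25)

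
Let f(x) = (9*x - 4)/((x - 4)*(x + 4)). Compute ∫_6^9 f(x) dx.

-9*log(2) - log(5) + 5*log(13)

Factor the denominator: x**2 - 16 = (x + 4)(x - 4).
Partial fractions: (9*x - 4)/((x - 4)*(x + 4)) = 5/(x + 4) + 4/(x - 4).
An antiderivative is F(x) = 4*log(x - 4) + 5*log(x + 4).
Then F(9) - F(6) = (4*log(5) + 5*log(13)) - (9*log(2) + 5*log(5)) = -9*log(2) - log(5) + 5*log(13).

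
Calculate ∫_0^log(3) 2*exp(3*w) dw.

Let u = exp(w), so du = exp(w) dw. When w = 0, u = 1; when w = log(3), u = 3.
The integral becomes 2·∫ u**2 du from 1 to 3, with antiderivative 2*u**3/3.
Back in w: F(w) = 2*exp(3*w)/3.
Then F(log(3)) - F(0) = (18) - (2/3) = 52/3.

52/3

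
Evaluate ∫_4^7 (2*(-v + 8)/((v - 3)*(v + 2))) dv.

Factor the denominator: v**2 - v - 6 = (v + 2)(v - 3).
Partial fractions: 2*(-v + 8)/((v - 3)*(v + 2)) = -4/(v + 2) + 2/(v - 3).
An antiderivative is F(v) = 2*log(v - 3) - 4*log(v + 2).
Then F(7) - F(4) = (-8*log(3) + 4*log(2)) - (-4*log(3) - 4*log(2)) = -4*log(3) + 8*log(2).

-4*log(3) + 8*log(2)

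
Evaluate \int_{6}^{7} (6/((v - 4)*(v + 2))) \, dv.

Factor the denominator: v**2 - 2*v - 8 = (v + 2)(v - 4).
Partial fractions: 6/((v - 4)*(v + 2)) = -1/(v + 2) + 1/(v - 4).
An antiderivative is F(v) = log(v - 4) - log(v + 2).
Then F(7) - F(6) = (-log(3)) - (-log(4)) = log(4/3).

log(4/3)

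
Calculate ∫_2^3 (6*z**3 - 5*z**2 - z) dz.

190/3

By the power rule, an antiderivative is F(z) = 3*z**4/2 - 5*z**3/3 - z**2/2.
Then F(3) - F(2) = (72) - (26/3) = 190/3.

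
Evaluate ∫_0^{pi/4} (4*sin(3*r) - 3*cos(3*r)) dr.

sqrt(2)/6 + 4/3

An antiderivative is F(r) = -sin(3*r) - 4*cos(3*r)/3.
Then F(pi/4) - F(0) = (sqrt(2)/6) - (-4/3) = sqrt(2)/6 + 4/3.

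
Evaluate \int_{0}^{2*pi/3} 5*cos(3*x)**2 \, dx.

Use the identity cos^2(3*x) = (1 + cos(6*x))/2.
An antiderivative is F(x) = 5*x/2 + 5*sin(6*x)/12.
Then F(2*pi/3) - F(0) = (5*pi/3) - (0) = 5*pi/3.

5*pi/3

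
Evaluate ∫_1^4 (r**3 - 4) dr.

By the power rule, an antiderivative is F(r) = r**4/4 - 4*r.
Then F(4) - F(1) = (48) - (-15/4) = 207/4.

207/4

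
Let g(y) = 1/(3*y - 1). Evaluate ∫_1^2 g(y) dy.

An antiderivative is F(y) = log(3*y - 1)/3.
Then F(2) - F(1) = (log(5)/3) - (log(2)/3) = -log(2)/3 + log(5)/3.

-log(2)/3 + log(5)/3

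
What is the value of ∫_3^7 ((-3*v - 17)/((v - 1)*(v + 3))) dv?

Factor the denominator: v**2 + 2*v - 3 = (v + 3)(v - 1).
Partial fractions: (-3*v - 17)/((v - 1)*(v + 3)) = 2/(v + 3) - 5/(v - 1).
An antiderivative is F(v) = -5*log(v - 1) + 2*log(v + 3).
Then F(7) - F(3) = (-5*log(3) - 3*log(2) + 2*log(5)) - (log(9/8)) = -7*log(3) + 2*log(5).

-7*log(3) + 2*log(5)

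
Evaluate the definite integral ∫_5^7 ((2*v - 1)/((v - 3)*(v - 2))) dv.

Factor the denominator: v**2 - 5*v + 6 = (v - 2)(v - 3).
Partial fractions: (2*v - 1)/((v - 3)*(v - 2)) = -3/(v - 2) + 5/(v - 3).
An antiderivative is F(v) = 5*log(v - 3) - 3*log(v - 2).
Then F(7) - F(5) = (-3*log(5) + 10*log(2)) - (log(32/27)) = -3*log(5) + 3*log(3) + 5*log(2).

-3*log(5) + 3*log(3) + 5*log(2)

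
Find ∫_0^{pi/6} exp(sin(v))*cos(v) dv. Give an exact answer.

Let u = sin(v), so du = cos(v) dv. When v = 0, u = 0; when v = pi/6, u = 1/2.
The integral becomes ∫ exp(u) du from 0 to 1/2, with antiderivative exp(u).
Back in v: F(v) = exp(sin(v)).
Then F(pi/6) - F(0) = (exp(1/2)) - (1) = -1 + exp(1/2).

-1 + exp(1/2)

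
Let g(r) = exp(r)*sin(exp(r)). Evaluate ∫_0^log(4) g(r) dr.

cos(1) - cos(4)

Let u = exp(r), so du = exp(r) dr. When r = 0, u = 1; when r = log(4), u = 4.
The integral becomes ∫ sin(u) du from 1 to 4, with antiderivative -cos(u).
Back in r: F(r) = -cos(exp(r)).
Then F(log(4)) - F(0) = (-cos(4)) - (-cos(1)) = cos(1) - cos(4).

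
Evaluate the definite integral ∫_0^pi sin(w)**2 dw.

pi/2

Use the identity sin^2(w) = (1 - cos(2*w))/2.
An antiderivative is F(w) = w/2 - sin(2*w)/4.
Then F(pi) - F(0) = (pi/2) - (0) = pi/2.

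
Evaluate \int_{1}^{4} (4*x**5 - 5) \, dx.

2715

By the power rule, an antiderivative is F(x) = 2*x**6/3 - 5*x.
Then F(4) - F(1) = (8132/3) - (-13/3) = 2715.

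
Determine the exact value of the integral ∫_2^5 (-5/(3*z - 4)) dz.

An antiderivative is F(z) = -5*log(3*z - 4)/3.
Then F(5) - F(2) = (-5*log(11)/3) - (-5*log(2)/3) = -5*log(11)/3 + 5*log(2)/3.

-5*log(11)/3 + 5*log(2)/3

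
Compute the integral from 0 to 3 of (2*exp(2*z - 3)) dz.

Let u = 2*z - 3, so du = 2 dz. When z = 0, u = -3; when z = 3, u = 3.
The integral becomes ∫ exp(u) du from -3 to 3, with antiderivative exp(u).
Back in z: F(z) = exp(2*z - 3).
Then F(3) - F(0) = (exp(3)) - (exp(-3)) = 2*sinh(3).

2*sinh(3)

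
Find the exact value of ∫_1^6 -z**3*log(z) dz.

-324*log(3) - 324*log(2) + 1295/16

Integrate by parts once (u = ln z, dv = -z**3 dz).
An antiderivative is F(z) = -z**4*(4*log(z) - 1)/16.
Then F(6) - F(1) = (-324*log(3) - 324*log(2) + 81) - (1/16) = -324*log(3) - 324*log(2) + 1295/16.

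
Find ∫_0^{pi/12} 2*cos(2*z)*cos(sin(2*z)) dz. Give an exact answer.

Let u = sin(2*z), so du = 2*cos(2*z) dz. When z = 0, u = 0; when z = pi/12, u = 1/2.
The integral becomes ∫ cos(u) du from 0 to 1/2, with antiderivative sin(u).
Back in z: F(z) = sin(sin(2*z)).
Then F(pi/12) - F(0) = (sin(1/2)) - (0) = sin(1/2).

sin(1/2)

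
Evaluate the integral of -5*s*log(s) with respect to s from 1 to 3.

Integrate by parts once (u = ln s, dv = -5*s ds).
An antiderivative is F(s) = -5*s**2*(2*log(s) - 1)/4.
Then F(3) - F(1) = (45/4 - 45*log(3)/2) - (5/4) = 10 - 45*log(3)/2.

10 - 45*log(3)/2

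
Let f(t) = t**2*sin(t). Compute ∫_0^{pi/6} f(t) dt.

-2 - sqrt(3)*pi**2/72 + pi/6 + sqrt(3)

Integrate by parts twice (u = t^2, dv = sin(t) dt).
An antiderivative is F(t) = -t**2*cos(t) + 2*t*sin(t) + 2*cos(t).
Then F(pi/6) - F(0) = (-sqrt(3)*pi**2/72 + pi/6 + sqrt(3)) - (2) = -2 - sqrt(3)*pi**2/72 + pi/6 + sqrt(3).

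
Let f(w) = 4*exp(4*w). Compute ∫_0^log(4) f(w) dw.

255

Let u = exp(w), so du = exp(w) dw. When w = 0, u = 1; when w = log(4), u = 4.
The integral becomes 4·∫ u**3 du from 1 to 4, with antiderivative u**4.
Back in w: F(w) = exp(4*w).
Then F(log(4)) - F(0) = (256) - (1) = 255.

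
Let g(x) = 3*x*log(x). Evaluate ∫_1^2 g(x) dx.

-9/4 + log(64)

Integrate by parts once (u = ln x, dv = 3*x dx).
An antiderivative is F(x) = 3*x**2*(2*log(x) - 1)/4.
Then F(2) - F(1) = (-3 + log(64)) - (-3/4) = -9/4 + log(64).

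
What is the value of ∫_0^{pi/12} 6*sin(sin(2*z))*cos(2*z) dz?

Let u = sin(2*z), so du = 2*cos(2*z) dz. When z = 0, u = 0; when z = pi/12, u = 1/2.
The integral becomes 3·∫ sin(u) du from 0 to 1/2, with antiderivative -3*cos(u).
Back in z: F(z) = -3*cos(sin(2*z)).
Then F(pi/12) - F(0) = (-3*cos(1/2)) - (-3) = 3 - 3*cos(1/2).

3 - 3*cos(1/2)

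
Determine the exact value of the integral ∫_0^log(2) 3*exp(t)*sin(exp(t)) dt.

-3*cos(2) + 3*cos(1)

Let u = exp(t), so du = exp(t) dt. When t = 0, u = 1; when t = log(2), u = 2.
The integral becomes 3·∫ sin(u) du from 1 to 2, with antiderivative -3*cos(u).
Back in t: F(t) = -3*cos(exp(t)).
Then F(log(2)) - F(0) = (-3*cos(2)) - (-3*cos(1)) = -3*cos(2) + 3*cos(1).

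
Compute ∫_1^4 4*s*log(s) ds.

Integrate by parts once (u = ln s, dv = 4*s ds).
An antiderivative is F(s) = s**2*(2*log(s) - 1).
Then F(4) - F(1) = (-16 + 64*log(2)) - (-1) = -15 + 64*log(2).

-15 + 64*log(2)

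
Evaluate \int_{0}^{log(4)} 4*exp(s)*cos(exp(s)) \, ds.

Let u = exp(s), so du = exp(s) ds. When s = 0, u = 1; when s = log(4), u = 4.
The integral becomes 4·∫ cos(u) du from 1 to 4, with antiderivative 4*sin(u).
Back in s: F(s) = 4*sin(exp(s)).
Then F(log(4)) - F(0) = (4*sin(4)) - (4*sin(1)) = -4*sin(1) + 4*sin(4).

-4*sin(1) + 4*sin(4)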